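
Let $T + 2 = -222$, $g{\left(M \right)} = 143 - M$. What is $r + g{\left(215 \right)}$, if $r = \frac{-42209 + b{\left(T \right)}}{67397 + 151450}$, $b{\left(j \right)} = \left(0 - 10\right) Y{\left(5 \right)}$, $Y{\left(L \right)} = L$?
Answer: $- \frac{15799243}{218847} \approx -72.193$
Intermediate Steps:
$T = -224$ ($T = -2 - 222 = -224$)
$b{\left(j \right)} = -50$ ($b{\left(j \right)} = \left(0 - 10\right) 5 = \left(-10\right) 5 = -50$)
$r = - \frac{42259}{218847}$ ($r = \frac{-42209 - 50}{67397 + 151450} = - \frac{42259}{218847} \approx -0.1931$)
$r + g{\left(215 \right)} = - \frac{42259}{218847} + \left(143 - 215\right) = - \frac{42259}{218847} - 72 = - \frac{15799243}{218847}$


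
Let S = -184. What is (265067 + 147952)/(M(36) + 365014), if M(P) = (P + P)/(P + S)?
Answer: 15281703/13505500 ≈ 1.1315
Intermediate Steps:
M(P) = 2*P/(-184 + P) (M(P) = (P + P)/(P - 184) = (2*P)/(-184 + P) = 2*P/(-184 + P))
(265067 + 147952)/(M(36) + 365014) = (265067 + 147952)/(2*36/(-184 + 36) + 365014) = 413019/(2*36/(-148) + 365014) = 413019/(2*36*(-1/148) + 365014) = 413019/(-18/37 + 365014) = 413019/(13505500/37) = 413019*(37/13505500) = 15281703/13505500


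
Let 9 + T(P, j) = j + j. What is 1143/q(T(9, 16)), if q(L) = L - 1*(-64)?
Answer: 381/29 ≈ 13.138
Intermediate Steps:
T(P, j) = -9 + 2*j (T(P, j) = -9 + (j + j) = -9 + 2*j)
q(L) = 64 + L (q(L) = L + 64 = 64 + L)
1143/q(T(9, 16)) = 1143/(64 + (-9 + 2*16)) = 1143/(64 + (-9 + 32)) = 1143/(64 + 23) = 1143/87 = 1143*(1/87) = 381/29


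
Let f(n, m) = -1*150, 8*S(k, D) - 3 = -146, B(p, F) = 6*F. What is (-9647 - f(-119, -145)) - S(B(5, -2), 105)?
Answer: -75833/8 ≈ -9479.1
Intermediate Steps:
S(k, D) = -143/8 (S(k, D) = 3/8 + (⅛)*(-146) = 3/8 - 73/4 = -143/8)
f(n, m) = -150
(-9647 - f(-119, -145)) - S(B(5, -2), 105) = (-9647 - 1*(-150)) - 1*(-143/8) = (-9647 + 150) + 143/8 = -9497 + 143/8 = -75833/8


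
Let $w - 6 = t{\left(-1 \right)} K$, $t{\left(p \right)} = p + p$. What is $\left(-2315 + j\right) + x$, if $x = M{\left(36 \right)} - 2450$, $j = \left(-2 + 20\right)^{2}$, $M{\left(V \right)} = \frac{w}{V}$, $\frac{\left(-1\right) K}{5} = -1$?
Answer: $- \frac{39970}{9} \approx -4441.1$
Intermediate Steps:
$t{\left(p \right)} = 2 p$
$K = 5$ ($K = \left(-5\right) \left(-1\right) = 5$)
$w = -4$ ($w = 6 + 2 \left(-1\right) 5 = 6 - 10 = -4$)
$M{\left(V \right)} = - \frac{4}{V}$
$j = 324$ ($j = 18^{2} = 324$)
$x = - \frac{22051}{9}$ ($x = - \frac{4}{36} - 2450 = \left(-4\right) \frac{1}{36} - 2450 = - \frac{1}{9} - 2450 = - \frac{22051}{9} \approx -2450.1$)
$\left(-2315 + j\right) + x = \left(-2315 + 324\right) - \frac{22051}{9} = -1991 - \frac{22051}{9} = - \frac{39970}{9}$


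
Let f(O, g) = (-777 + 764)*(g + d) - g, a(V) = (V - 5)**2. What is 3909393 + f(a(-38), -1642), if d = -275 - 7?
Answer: 3936047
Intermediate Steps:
d = -282
a(V) = (-5 + V)**2
f(O, g) = 3666 - 14*g (f(O, g) = (-777 + 764)*(g - 282) - g = -13*(-282 + g) - g = (3666 - 13*g) - g = 3666 - 14*g)
3909393 + f(a(-38), -1642) = 3909393 + (3666 - 14*(-1642)) = 3909393 + (3666 + 22988) = 3909393 + 26654 = 3936047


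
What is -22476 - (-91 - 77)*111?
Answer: -3828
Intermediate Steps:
-22476 - (-91 - 77)*111 = -22476 - (-168)*111 = -22476 - 1*(-18648) = -22476 + 18648 = -3828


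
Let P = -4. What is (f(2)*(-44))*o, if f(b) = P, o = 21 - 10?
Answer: 1936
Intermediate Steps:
o = 11
f(b) = -4
(f(2)*(-44))*o = -4*(-44)*11 = 176*11 = 1936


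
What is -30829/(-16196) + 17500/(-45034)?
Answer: 552461593/364685332 ≈ 1.5149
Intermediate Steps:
-30829/(-16196) + 17500/(-45034) = -30829*(-1/16196) + 17500*(-1/45034) = 30829/16196 - 8750/22517 = 552461593/364685332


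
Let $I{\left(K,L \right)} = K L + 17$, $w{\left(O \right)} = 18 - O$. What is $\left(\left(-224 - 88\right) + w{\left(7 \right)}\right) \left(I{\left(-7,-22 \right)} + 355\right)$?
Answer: $-158326$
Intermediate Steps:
$I{\left(K,L \right)} = 17 + K L$
$\left(\left(-224 - 88\right) + w{\left(7 \right)}\right) \left(I{\left(-7,-22 \right)} + 355\right) = \left(\left(-224 - 88\right) + \left(18 - 7\right)\right) \left(\left(17 - -154\right) + 355\right) = \left(\left(-224 - 88\right) + \left(18 - 7\right)\right) \left(\left(17 + 154\right) + 355\right) = \left(-312 + 11\right) \left(171 + 355\right) = \left(-301\right) 526 = -158326$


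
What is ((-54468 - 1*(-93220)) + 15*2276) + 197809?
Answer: 270701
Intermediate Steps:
((-54468 - 1*(-93220)) + 15*2276) + 197809 = ((-54468 + 93220) + 34140) + 197809 = (38752 + 34140) + 197809 = 72892 + 197809 = 270701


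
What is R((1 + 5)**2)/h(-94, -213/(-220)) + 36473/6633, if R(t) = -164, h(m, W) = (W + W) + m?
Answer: 11927351/1638351 ≈ 7.2801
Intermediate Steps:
h(m, W) = m + 2*W (h(m, W) = 2*W + m = m + 2*W)
R((1 + 5)**2)/h(-94, -213/(-220)) + 36473/6633 = -164/(-94 + 2*(-213/(-220))) + 36473/6633 = -164/(-94 + 2*(-213*(-1/220))) + 36473*(1/6633) = -164/(-94 + 2*(213/220)) + 36473/6633 = -164/(-94 + 213/110) + 36473/6633 = -164/(-10127/110) + 36473/6633 = -164*(-110/10127) + 36473/6633 = 440/247 + 36473/6633 = 11927351/1638351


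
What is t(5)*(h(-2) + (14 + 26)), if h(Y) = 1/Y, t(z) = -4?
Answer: -158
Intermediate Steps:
t(5)*(h(-2) + (14 + 26)) = -4*(1/(-2) + (14 + 26)) = -4*(-1/2 + 40) = -4*79/2 = -158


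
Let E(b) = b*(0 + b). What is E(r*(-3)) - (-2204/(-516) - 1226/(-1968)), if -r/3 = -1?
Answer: 1073395/14104 ≈ 76.106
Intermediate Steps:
r = 3 (r = -3*(-1) = 3)
E(b) = b² (E(b) = b*b = b²)
E(r*(-3)) - (-2204/(-516) - 1226/(-1968)) = (3*(-3))² - (-2204/(-516) - 1226/(-1968)) = (-9)² - (-2204*(-1/516) - 1226*(-1/1968)) = 81 - (551/129 + 613/984) = 81 - 1*69029/14104 = 81 - 69029/14104 = 1073395/14104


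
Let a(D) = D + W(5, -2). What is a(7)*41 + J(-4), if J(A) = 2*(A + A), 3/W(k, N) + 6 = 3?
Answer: 230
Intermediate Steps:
W(k, N) = -1 (W(k, N) = 3/(-6 + 3) = 3/(-3) = 3*(-1/3) = -1)
J(A) = 4*A (J(A) = 2*(2*A) = 4*A)
a(D) = -1 + D (a(D) = D - 1 = -1 + D)
a(7)*41 + J(-4) = (-1 + 7)*41 + 4*(-4) = 6*41 - 16 = 246 - 16 = 230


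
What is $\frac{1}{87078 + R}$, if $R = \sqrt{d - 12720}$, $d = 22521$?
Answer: $\frac{1}{87177} \approx 1.1471 \cdot 10^{-5}$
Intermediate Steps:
$R = 99$ ($R = \sqrt{22521 - 12720} = \sqrt{9801} = 99$)
$\frac{1}{87078 + R} = \frac{1}{87078 + 99} = \frac{1}{87177}$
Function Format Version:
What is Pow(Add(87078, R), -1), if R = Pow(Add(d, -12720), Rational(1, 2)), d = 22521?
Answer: Rational(1, 87177) ≈ 1.1471e-5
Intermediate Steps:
R = 99 (R = Pow(Add(22521, -12720), Rational(1, 2)) = Pow(9801, Rational(1, 2)) = 99)
Pow(Add(87078, R), -1) = Pow(Add(87078, 99), -1) = Pow(87177, -1) = Rational(1, 87177)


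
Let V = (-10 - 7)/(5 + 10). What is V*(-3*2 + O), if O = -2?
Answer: 136/15 ≈ 9.0667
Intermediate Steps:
V = -17/15 ≈ -1.1333
V*(-3*2 + O) = -17*(-3*2 - 2)/15 = -17*(-6 - 2)/15 = -17/15*(-8) = 136/15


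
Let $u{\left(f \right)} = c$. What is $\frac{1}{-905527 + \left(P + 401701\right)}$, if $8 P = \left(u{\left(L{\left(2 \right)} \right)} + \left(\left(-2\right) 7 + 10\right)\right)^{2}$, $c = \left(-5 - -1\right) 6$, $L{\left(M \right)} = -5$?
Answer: $- \frac{1}{503728} \approx -1.9852 \cdot 10^{-6}$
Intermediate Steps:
$c = -24$ ($c = \left(-5 + 1\right) 6 = \left(-4\right) 6 = -24$)
$u{\left(f \right)} = -24$
$P = 98$ ($P = \frac{\left(-24 + \left(\left(-2\right) 7 + 10\right)\right)^{2}}{8} = \frac{\left(-24 + \left(-14 + 10\right)\right)^{2}}{8} = \frac{\left(-24 - 4\right)^{2}}{8} = \frac{\left(-28\right)^{2}}{8} = \frac{1}{8} \cdot 784 = 98$)
$\frac{1}{-905527 + \left(P + 401701\right)} = \frac{1}{-905527 + \left(98 + 401701\right)} = \frac{1}{-905527 + 401799} = \frac{1}{-503728} = - \frac{1}{503728}$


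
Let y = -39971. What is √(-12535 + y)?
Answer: 3*I*√5834 ≈ 229.14*I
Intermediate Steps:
√(-12535 + y) = √(-12535 - 39971) = √(-52506) = 3*I*√5834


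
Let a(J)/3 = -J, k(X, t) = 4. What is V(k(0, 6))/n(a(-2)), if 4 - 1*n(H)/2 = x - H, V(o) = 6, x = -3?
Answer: 3/13 ≈ 0.23077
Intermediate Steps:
a(J) = -3*J (a(J) = 3*(-J) = -3*J)
n(H) = 14 + 2*H (n(H) = 8 - 2*(-3 - H) = 8 + (6 + 2*H) = 14 + 2*H)
V(k(0, 6))/n(a(-2)) = 6/(14 + 2*(-3*(-2))) = 6/(14 + 2*6) = 6/(14 + 12) = 6/26 = 6*(1/26) = 3/13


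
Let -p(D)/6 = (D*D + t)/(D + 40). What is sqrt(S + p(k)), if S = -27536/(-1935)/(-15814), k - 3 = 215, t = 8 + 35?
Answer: I*sqrt(28772696609429365)/5100015 ≈ 33.26*I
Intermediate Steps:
t = 43
k = 218 (k = 3 + 215 = 218)
p(D) = -6*(43 + D**2)/(40 + D) (p(D) = -6*(D*D + 43)/(D + 40) = -6*(D**2 + 43)/(40 + D) = -6*(43 + D**2)/(40 + D))
S = -13768/15300045 (S = -27536*(-1/1935)*(-1/15814) = (27536/1935)*(-1/15814) = -13768/15300045 ≈ -0.00089987)
sqrt(S + p(k)) = sqrt(-13768/15300045 + 6*(-43 - 1*218**2)/(40 + 218)) = sqrt(-13768/15300045 + 6*(-43 - 1*47524)/258) = sqrt(-13768/15300045 + 6*(1/258)*(-43 - 47524)) = sqrt(-13768/15300045 + 6*(1/258)*(-47567)) = sqrt(-13768/15300045 - 47567/43) = sqrt(-16925065873/15300045) = I*sqrt(28772696609429365)/5100015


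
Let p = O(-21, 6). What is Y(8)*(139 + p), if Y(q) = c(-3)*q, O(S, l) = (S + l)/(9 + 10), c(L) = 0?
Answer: 0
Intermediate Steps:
O(S, l) = S/19 + l/19 (O(S, l) = (S + l)/19 = (S + l)*(1/19) = S/19 + l/19)
Y(q) = 0 (Y(q) = 0*q = 0)
p = -15/19 (p = (1/19)*(-21) + (1/19)*6 = -21/19 + 6/19 = -15/19 ≈ -0.78947)
Y(8)*(139 + p) = 0*(139 - 15/19) = 0*(2626/19) = 0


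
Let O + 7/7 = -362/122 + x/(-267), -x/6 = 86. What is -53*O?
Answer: 585438/5429 ≈ 107.84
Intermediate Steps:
x = -516 (x = -6*86 = -516)
O = -11046/5429 (O = -1 + (-362/122 - 516/(-267)) = -1 + (-362*1/122 - 516*(-1/267)) = -1 + (-181/61 + 172/89) = -1 - 5617/5429 = -11046/5429 ≈ -2.0346)
-53*O = -53*(-11046/5429) = 585438/5429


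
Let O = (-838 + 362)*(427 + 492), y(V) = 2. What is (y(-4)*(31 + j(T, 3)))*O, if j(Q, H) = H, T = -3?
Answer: -29746192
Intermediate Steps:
O = -437444 (O = -476*919 = -437444)
(y(-4)*(31 + j(T, 3)))*O = (2*(31 + 3))*(-437444) = (2*34)*(-437444) = 68*(-437444) = -29746192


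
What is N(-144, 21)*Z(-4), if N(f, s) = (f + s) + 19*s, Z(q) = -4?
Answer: -1104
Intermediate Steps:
N(f, s) = f + 20*s
N(-144, 21)*Z(-4) = (-144 + 20*21)*(-4) = (-144 + 420)*(-4) = 276*(-4) = -1104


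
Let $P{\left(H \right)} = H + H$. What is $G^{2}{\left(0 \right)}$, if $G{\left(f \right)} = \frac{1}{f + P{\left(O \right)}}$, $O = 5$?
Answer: $\frac{1}{100} \approx 0.01$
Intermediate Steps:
$P{\left(H \right)} = 2 H$
$G{\left(f \right)} = \frac{1}{10 + f}$ ($G{\left(f \right)} = \frac{1}{f + 2 \cdot 5} = \frac{1}{f + 10} = \frac{1}{10 + f}$)
$G^{2}{\left(0 \right)} = \left(\frac{1}{10 + 0}\right)^{2} = \left(\frac{1}{10}\right)^{2} = \frac{1}{100}$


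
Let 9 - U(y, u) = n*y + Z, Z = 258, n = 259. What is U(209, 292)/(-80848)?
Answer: 13595/20212 ≈ 0.67262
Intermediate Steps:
U(y, u) = -249 - 259*y (U(y, u) = 9 - (259*y + 258) = 9 - (258 + 259*y) = 9 + (-258 - 259*y) = -249 - 259*y)
U(209, 292)/(-80848) = (-249 - 259*209)/(-80848) = (-249 - 54131)*(-1/80848) = -54380*(-1/80848) = 13595/20212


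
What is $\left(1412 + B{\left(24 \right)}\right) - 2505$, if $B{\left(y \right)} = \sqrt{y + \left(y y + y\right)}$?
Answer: $-1093 + 4 \sqrt{39} \approx -1068.0$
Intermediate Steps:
$B{\left(y \right)} = \sqrt{y^{2} + 2 y}$ ($B{\left(y \right)} = \sqrt{y + \left(y^{2} + y\right)} = \sqrt{y + \left(y + y^{2}\right)} = \sqrt{y^{2} + 2 y}$)
$\left(1412 + B{\left(24 \right)}\right) - 2505 = \left(1412 + \sqrt{24 \left(2 + 24\right)}\right) - 2505 = \left(1412 + \sqrt{24 \cdot 26}\right) - 2505 = \left(1412 + \sqrt{624}\right) - 2505 = \left(1412 + 4 \sqrt{39}\right) - 2505 = -1093 + 4 \sqrt{39}$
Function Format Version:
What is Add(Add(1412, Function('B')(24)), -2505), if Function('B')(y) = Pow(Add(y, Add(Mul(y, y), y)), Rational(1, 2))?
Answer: Add(-1093, Mul(4, Pow(39, Rational(1, 2)))) ≈ -1068.0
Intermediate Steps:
Function('B')(y) = Pow(Add(Pow(y, 2), Mul(2, y)), Rational(1, 2)) (Function('B')(y) = Pow(Add(y, Add(Pow(y, 2), y)), Rational(1, 2)) = Pow(Add(y, Add(y, Pow(y, 2))), Rational(1, 2)) = Pow(Add(Pow(y, 2), Mul(2, y)), Rational(1, 2)))
Add(Add(1412, Function('B')(24)), -2505) = Add(Add(1412, Pow(Mul(24, Add(2, 24)), Rational(1, 2))), -2505) = Add(Add(1412, Pow(Mul(24, 26), Rational(1, 2))), -2505) = Add(Add(1412, Pow(624, Rational(1, 2))), -2505) = Add(Add(1412, Mul(4, Pow(39, Rational(1, 2)))), -2505) = Add(-1093, Mul(4, Pow(39, Rational(1, 2))))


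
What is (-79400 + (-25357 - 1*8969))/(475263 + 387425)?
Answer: -56863/431344 ≈ -0.13183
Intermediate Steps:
(-79400 + (-25357 - 1*8969))/(475263 + 387425) = (-79400 + (-25357 - 8969))/862688 = (-79400 - 34326)*(1/862688) = -113726*1/862688 = -56863/431344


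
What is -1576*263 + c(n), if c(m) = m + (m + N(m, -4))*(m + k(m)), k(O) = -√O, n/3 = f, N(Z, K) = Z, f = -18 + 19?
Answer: -414467 - 6*√3 ≈ -4.1448e+5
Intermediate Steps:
f = 1
n = 3 (n = 3*1 = 3)
c(m) = m + 2*m*(m - √m) (c(m) = m + (m + m)*(m - √m) = m + (2*m)*(m - √m) = m + 2*m*(m - √m))
-1576*263 + c(n) = -1576*263 + (3 - 6*√3 + 2*3²) = -414488 + (3 - 6*√3 + 2*9) = -414488 + (3 - 6*√3 + 18) = -414488 + (21 - 6*√3) = -414467 - 6*√3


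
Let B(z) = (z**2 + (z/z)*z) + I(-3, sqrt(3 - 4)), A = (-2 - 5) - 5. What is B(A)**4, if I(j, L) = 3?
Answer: 332150625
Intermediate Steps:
A = -12 (A = -7 - 5 = -12)
B(z) = 3 + z + z**2 (B(z) = (z**2 + (z/z)*z) + 3 = (z**2 + 1*z) + 3 = (z**2 + z) + 3 = (z + z**2) + 3 = 3 + z + z**2)
B(A)**4 = (3 - 12 + (-12)**2)**4 = (3 - 12 + 144)**4 = 135**4 = 332150625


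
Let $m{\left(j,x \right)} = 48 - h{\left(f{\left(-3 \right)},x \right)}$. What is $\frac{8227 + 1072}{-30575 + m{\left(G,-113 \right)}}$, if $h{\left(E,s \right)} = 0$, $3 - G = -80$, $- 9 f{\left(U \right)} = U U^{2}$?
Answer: $- \frac{9299}{30527} \approx -0.30462$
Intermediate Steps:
$f{\left(U \right)} = - \frac{U^{3}}{9}$ ($f{\left(U \right)} = - \frac{U U^{2}}{9} = - \frac{U^{3}}{9}$)
$G = 83$ ($G = 3 - -80 = 3 + 80 = 83$)
$m{\left(j,x \right)} = 48$ ($m{\left(j,x \right)} = 48 - 0 = 48 + 0 = 48$)
$\frac{8227 + 1072}{-30575 + m{\left(G,-113 \right)}} = \frac{8227 + 1072}{-30575 + 48} = \frac{9299}{-30527} = 9299 \left(- \frac{1}{30527}\right) = - \frac{9299}{30527}$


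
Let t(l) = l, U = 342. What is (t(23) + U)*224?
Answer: 81760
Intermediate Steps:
(t(23) + U)*224 = (23 + 342)*224 = 365*224 = 81760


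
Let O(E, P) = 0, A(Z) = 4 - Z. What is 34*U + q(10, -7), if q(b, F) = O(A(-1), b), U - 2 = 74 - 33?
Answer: 1462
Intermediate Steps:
U = 43 (U = 2 + (74 - 33) = 2 + 41 = 43)
q(b, F) = 0
34*U + q(10, -7) = 34*43 + 0 = 1462 + 0 = 1462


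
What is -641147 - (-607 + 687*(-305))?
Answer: -431005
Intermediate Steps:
-641147 - (-607 + 687*(-305)) = -641147 - (-607 - 209535) = -641147 - 1*(-210142) = -641147 + 210142 = -431005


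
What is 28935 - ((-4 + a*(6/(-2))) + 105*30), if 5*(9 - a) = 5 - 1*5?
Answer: 25816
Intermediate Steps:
a = 9 (a = 9 - (5 - 1*5)/5 = 9 - (5 - 5)/5 = 9 - 1/5*0 = 9 + 0 = 9)
28935 - ((-4 + a*(6/(-2))) + 105*30) = 28935 - ((-4 + 9*(6/(-2))) + 105*30) = 28935 - ((-4 + 9*(6*(-1/2))) + 3150) = 28935 - ((-4 + 9*(-3)) + 3150) = 28935 - ((-4 - 27) + 3150) = 28935 - (-31 + 3150) = 28935 - 1*3119 = 28935 - 3119 = 25816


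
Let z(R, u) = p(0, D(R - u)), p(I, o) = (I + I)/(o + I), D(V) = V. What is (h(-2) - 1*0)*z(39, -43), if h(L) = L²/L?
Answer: 0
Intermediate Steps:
h(L) = L
p(I, o) = 2*I/(I + o) (p(I, o) = (2*I)/(I + o) = 2*I/(I + o))
z(R, u) = 0 (z(R, u) = 2*0/(0 + (R - u)) = 2*0/(R - u) = 0)
(h(-2) - 1*0)*z(39, -43) = (-2 - 1*0)*0 = (-2 + 0)*0 = -2*0 = 0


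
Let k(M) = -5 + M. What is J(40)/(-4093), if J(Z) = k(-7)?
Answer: 12/4093 ≈ 0.0029318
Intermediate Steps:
J(Z) = -12 (J(Z) = -5 - 7 = -12)
J(40)/(-4093) = -12/(-4093) = -12*(-1/4093) = 12/4093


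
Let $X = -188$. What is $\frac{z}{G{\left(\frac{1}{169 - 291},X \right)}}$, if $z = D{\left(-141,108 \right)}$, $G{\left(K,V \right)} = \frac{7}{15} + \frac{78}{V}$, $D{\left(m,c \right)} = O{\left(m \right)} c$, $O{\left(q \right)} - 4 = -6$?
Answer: $- \frac{304560}{73} \approx -4172.1$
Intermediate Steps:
$O{\left(q \right)} = -2$ ($O{\left(q \right)} = 4 - 6 = -2$)
$D{\left(m,c \right)} = - 2 c$
$G{\left(K,V \right)} = \frac{7}{15} + \frac{78}{V}$ ($G{\left(K,V \right)} = 7 \cdot \frac{1}{15} + \frac{78}{V} = \frac{7}{15} + \frac{78}{V}$)
$z = -216$ ($z = \left(-2\right) 108 = -216$)
$\frac{z}{G{\left(\frac{1}{169 - 291},X \right)}} = - \frac{216}{\frac{7}{15} + \frac{78}{-188}} = - \frac{216}{\frac{7}{15} + 78 \left(- \frac{1}{188}\right)} = - \frac{216}{\frac{7}{15} - \frac{39}{94}} = - \frac{216}{\frac{73}{1410}} = \left(-216\right) \frac{1410}{73} = - \frac{304560}{73}$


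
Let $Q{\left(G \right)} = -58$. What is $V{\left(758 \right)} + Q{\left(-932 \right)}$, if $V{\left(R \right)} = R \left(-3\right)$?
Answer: $-2332$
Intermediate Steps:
$V{\left(R \right)} = - 3 R$
$V{\left(758 \right)} + Q{\left(-932 \right)} = \left(-3\right) 758 - 58 = -2274 - 58 = -2332$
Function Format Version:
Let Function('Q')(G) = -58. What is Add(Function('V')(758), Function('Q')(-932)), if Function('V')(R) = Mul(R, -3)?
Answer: -2332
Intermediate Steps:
Function('V')(R) = Mul(-3, R)
Add(Function('V')(758), Function('Q')(-932)) = Add(Mul(-3, 758), -58) = Add(-2274, -58) = -2332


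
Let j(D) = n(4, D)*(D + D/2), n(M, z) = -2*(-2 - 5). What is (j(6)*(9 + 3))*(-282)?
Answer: -426384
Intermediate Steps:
n(M, z) = 14 (n(M, z) = -2*(-7) = 14)
j(D) = 21*D (j(D) = 14*(D + D/2) = 14*(3*D/2) = 21*D)
(j(6)*(9 + 3))*(-282) = ((21*6)*(9 + 3))*(-282) = (126*12)*(-282) = 1512*(-282) = -426384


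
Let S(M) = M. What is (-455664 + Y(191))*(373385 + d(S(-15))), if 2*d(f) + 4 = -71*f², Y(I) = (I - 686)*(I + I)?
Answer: -235590210207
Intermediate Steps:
Y(I) = 2*I*(-686 + I) (Y(I) = (-686 + I)*(2*I) = 2*I*(-686 + I))
d(f) = -2 - 71*f²/2 (d(f) = -2 + (-71*f²)/2 = -2 - 71*f²/2)
(-455664 + Y(191))*(373385 + d(S(-15))) = (-455664 + 2*191*(-686 + 191))*(373385 + (-2 - 71/2*(-15)²)) = (-455664 + 2*191*(-495))*(373385 + (-2 - 71/2*225)) = (-455664 - 189090)*(373385 + (-2 - 15975/2)) = -644754*(373385 - 15979/2) = -644754*730791/2 = -235590210207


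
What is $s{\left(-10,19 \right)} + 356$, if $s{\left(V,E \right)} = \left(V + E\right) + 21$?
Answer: $386$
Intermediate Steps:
$s{\left(V,E \right)} = 21 + E + V$ ($s{\left(V,E \right)} = \left(E + V\right) + 21 = 21 + E + V$)
$s{\left(-10,19 \right)} + 356 = \left(21 + 19 - 10\right) + 356 = 30 + 356 = 386$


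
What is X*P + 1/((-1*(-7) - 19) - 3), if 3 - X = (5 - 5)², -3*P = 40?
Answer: -601/15 ≈ -40.067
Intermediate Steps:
P = -40/3 (P = -⅓*40 = -40/3 ≈ -13.333)
X = 3 (X = 3 - (5 - 5)² = 3 - 1*0² = 3 - 1*0 = 3 + 0 = 3)
X*P + 1/((-1*(-7) - 19) - 3) = 3*(-40/3) + 1/((-1*(-7) - 19) - 3) = -40 + 1/((7 - 19) - 3) = -40 + 1/(-12 - 3) = -40 + 1/(-15) = -40 - 1/15 = -601/15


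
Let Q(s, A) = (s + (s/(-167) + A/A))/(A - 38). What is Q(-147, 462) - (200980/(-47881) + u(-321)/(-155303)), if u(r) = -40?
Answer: 2029767125989995/526532744867944 ≈ 3.8550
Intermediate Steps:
Q(s, A) = (1 + 166*s/167)/(-38 + A) (Q(s, A) = (s + (s*(-1/167) + 1))/(-38 + A) = (s + (-s/167 + 1))/(-38 + A) = (s + (1 - s/167))/(-38 + A) = (1 + 166*s/167)/(-38 + A))
Q(-147, 462) - (200980/(-47881) + u(-321)/(-155303)) = (167 + 166*(-147))/(167*(-38 + 462)) - (200980/(-47881) - 40/(-155303)) = (1/167)*(167 - 24402)/424 - (200980*(-1/47881) - 40*(-1/155303)) = (1/167)*(1/424)*(-24235) - (-200980/47881 + 40/155303) = -24235/70808 - 1*(-31210881700/7436062943) = -24235/70808 + 31210881700/7436062943 = 2029767125989995/526532744867944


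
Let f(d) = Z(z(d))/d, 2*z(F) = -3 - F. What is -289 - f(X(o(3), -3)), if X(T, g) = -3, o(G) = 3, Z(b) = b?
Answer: -289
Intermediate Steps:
z(F) = -3/2 - F/2 (z(F) = (-3 - F)/2 = -3/2 - F/2)
f(d) = (-3/2 - d/2)/d
-289 - f(X(o(3), -3)) = -289 - (-3 - 1*(-3))/(2*(-3)) = -289 - (-1)*(-3 + 3)/(2*3) = -289 - (-1)*0/(2*3) = -289 - 1*0 = -289 + 0 = -289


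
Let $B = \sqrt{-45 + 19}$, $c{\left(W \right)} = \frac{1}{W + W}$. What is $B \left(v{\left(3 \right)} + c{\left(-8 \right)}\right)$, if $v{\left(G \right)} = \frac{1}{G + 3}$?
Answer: $\frac{5 i \sqrt{26}}{48} \approx 0.53115 i$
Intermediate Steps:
$v{\left(G \right)} = \frac{1}{3 + G}$
$c{\left(W \right)} = \frac{1}{2 W}$
$B = i \sqrt{26}$ ($B = \sqrt{-26} = i \sqrt{26} \approx 5.099 i$)
$B \left(v{\left(3 \right)} + c{\left(-8 \right)}\right) = i \sqrt{26} \left(\frac{1}{3 + 3} + \frac{1}{2 \left(-8\right)}\right) = i \sqrt{26} \left(\frac{1}{6} + \frac{1}{2} \left(- \frac{1}{8}\right)\right) = i \sqrt{26} \left(\frac{1}{6} - \frac{1}{16}\right) = i \sqrt{26} \cdot \frac{5}{48} = \frac{5 i \sqrt{26}}{48}$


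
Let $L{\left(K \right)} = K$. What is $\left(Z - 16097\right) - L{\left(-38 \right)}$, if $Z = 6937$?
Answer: $-9122$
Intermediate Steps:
$\left(Z - 16097\right) - L{\left(-38 \right)} = \left(6937 - 16097\right) - -38 = \left(6937 - 16097\right) + 38 = -9160 + 38 = -9122$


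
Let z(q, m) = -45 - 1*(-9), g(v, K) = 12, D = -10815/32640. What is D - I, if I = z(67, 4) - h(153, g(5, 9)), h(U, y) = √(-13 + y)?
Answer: 77615/2176 + I ≈ 35.669 + 1.0*I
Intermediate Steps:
D = -721/2176 (D = -10815*1/32640 = -721/2176 ≈ -0.33134)
z(q, m) = -36 (z(q, m) = -45 + 9 = -36)
I = -36 - I (I = -36 - √(-13 + 12) = -36 - √(-1) = -36 - I ≈ -36.0 - 1.0*I)
D - I = -721/2176 - (-36 - I) = -721/2176 + (36 + I) = 77615/2176 + I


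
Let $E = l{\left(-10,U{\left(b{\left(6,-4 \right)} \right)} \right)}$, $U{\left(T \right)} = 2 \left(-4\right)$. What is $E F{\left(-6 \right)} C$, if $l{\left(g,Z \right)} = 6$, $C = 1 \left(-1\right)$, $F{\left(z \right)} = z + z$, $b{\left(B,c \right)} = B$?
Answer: $72$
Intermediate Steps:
$U{\left(T \right)} = -8$
$F{\left(z \right)} = 2 z$
$C = -1$
$E = 6$
$E F{\left(-6 \right)} C = 6 \cdot 2 \left(-6\right) \left(-1\right) = 6 \left(-12\right) \left(-1\right) = \left(-72\right) \left(-1\right) = 72$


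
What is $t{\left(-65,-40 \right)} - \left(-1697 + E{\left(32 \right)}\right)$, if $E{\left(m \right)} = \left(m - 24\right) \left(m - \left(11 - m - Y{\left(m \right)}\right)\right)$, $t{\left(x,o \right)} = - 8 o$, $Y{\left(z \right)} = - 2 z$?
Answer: $2105$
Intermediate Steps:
$t{\left(x,o \right)} = - 8 o$
$E{\left(m \right)} = 264 - 11 m$ ($E{\left(m \right)} = \left(m - 24\right) \left(m + \left(\left(- 2 m + m\right) - 11\right)\right) = \left(-24 + m\right) \left(m - \left(11 + m\right)\right) = \left(-24 + m\right) \left(-11\right) = 264 - 11 m$)
$t{\left(-65,-40 \right)} - \left(-1697 + E{\left(32 \right)}\right) = \left(-8\right) \left(-40\right) - \left(-1697 + \left(264 - 352\right)\right) = 320 - \left(-1697 + \left(264 - 352\right)\right) = 320 - \left(-1697 - 88\right) = 320 - -1785 = 320 + 1785 = 2105$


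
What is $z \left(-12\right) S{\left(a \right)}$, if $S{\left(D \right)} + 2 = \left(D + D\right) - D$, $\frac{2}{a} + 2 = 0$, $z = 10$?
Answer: $360$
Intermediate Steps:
$a = -1$ ($a = \frac{2}{-2 + 0} = \frac{2}{-2} = 2 \left(- \frac{1}{2}\right) = -1$)
$S{\left(D \right)} = -2 + D$ ($S{\left(D \right)} = -2 + \left(\left(D + D\right) - D\right) = -2 + \left(2 D - D\right) = -2 + D$)
$z \left(-12\right) S{\left(a \right)} = 10 \left(-12\right) \left(-2 - 1\right) = \left(-120\right) \left(-3\right) = 360$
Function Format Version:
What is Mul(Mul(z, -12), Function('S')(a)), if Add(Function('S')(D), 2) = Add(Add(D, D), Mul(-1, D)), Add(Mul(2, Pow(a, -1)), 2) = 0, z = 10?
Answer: 360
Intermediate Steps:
a = -1 (a = Mul(2, Pow(Add(-2, 0), -1)) = Mul(2, Pow(-2, -1)) = Mul(2, Rational(-1, 2)) = -1)
Function('S')(D) = Add(-2, D) (Function('S')(D) = Add(-2, Add(Add(D, D), Mul(-1, D))) = Add(-2, Add(Mul(2, D), Mul(-1, D))) = Add(-2, D))
Mul(Mul(z, -12), Function('S')(a)) = Mul(Mul(10, -12), Add(-2, -1)) = Mul(-120, -3) = 360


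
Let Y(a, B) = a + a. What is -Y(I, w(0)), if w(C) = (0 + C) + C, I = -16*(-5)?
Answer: -160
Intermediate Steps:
I = 80
w(C) = 2*C (w(C) = C + C = 2*C)
Y(a, B) = 2*a
-Y(I, w(0)) = -2*80 = -1*160 = -160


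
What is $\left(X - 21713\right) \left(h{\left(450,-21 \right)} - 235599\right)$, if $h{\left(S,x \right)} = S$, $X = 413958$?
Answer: $-92236019505$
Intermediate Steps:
$\left(X - 21713\right) \left(h{\left(450,-21 \right)} - 235599\right) = \left(413958 - 21713\right) \left(450 - 235599\right) = 392245 \left(-235149\right) = -92236019505$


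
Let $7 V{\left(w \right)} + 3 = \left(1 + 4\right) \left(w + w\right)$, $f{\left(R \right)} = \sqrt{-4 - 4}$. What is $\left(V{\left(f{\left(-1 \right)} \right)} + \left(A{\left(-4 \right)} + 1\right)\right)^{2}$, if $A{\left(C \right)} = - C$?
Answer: $\frac{32}{7} + \frac{1280 i \sqrt{2}}{49} \approx 4.5714 + 36.943 i$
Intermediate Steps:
$f{\left(R \right)} = 2 i \sqrt{2}$ ($f{\left(R \right)} = \sqrt{-8} = 2 i \sqrt{2}$)
$V{\left(w \right)} = - \frac{3}{7} + \frac{10 w}{7}$ ($V{\left(w \right)} = - \frac{3}{7} + \frac{\left(1 + 4\right) \left(w + w\right)}{7} = - \frac{3}{7} + \frac{5 \cdot 2 w}{7} = - \frac{3}{7} + \frac{10 w}{7}$)
$\left(V{\left(f{\left(-1 \right)} \right)} + \left(A{\left(-4 \right)} + 1\right)\right)^{2} = \left(\left(- \frac{3}{7} + \frac{10 \cdot 2 i \sqrt{2}}{7}\right) + \left(\left(-1\right) \left(-4\right) + 1\right)\right)^{2} = \left(\left(- \frac{3}{7} + \frac{20 i \sqrt{2}}{7}\right) + \left(4 + 1\right)\right)^{2} = \left(\left(- \frac{3}{7} + \frac{20 i \sqrt{2}}{7}\right) + 5\right)^{2} = \left(\frac{32}{7} + \frac{20 i \sqrt{2}}{7}\right)^{2}$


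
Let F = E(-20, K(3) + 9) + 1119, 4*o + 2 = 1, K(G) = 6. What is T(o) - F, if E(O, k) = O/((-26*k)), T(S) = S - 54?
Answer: -183035/156 ≈ -1173.3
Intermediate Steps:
o = -1/4 (o = -1/2 + (1/4)*1 = -1/2 + 1/4 = -1/4 ≈ -0.25000)
T(S) = -54 + S
E(O, k) = -O/(26*k) (E(O, k) = O*(-1/(26*k)) = -O/(26*k))
F = 43643/39 (F = -1/26*(-20)/(6 + 9) + 1119 = -1/26*(-20)/15 + 1119 = -1/26*(-20)*1/15 + 1119 = 2/39 + 1119 = 43643/39 ≈ 1119.1)
T(o) - F = (-54 - 1/4) - 1*43643/39 = -217/4 - 43643/39 = -183035/156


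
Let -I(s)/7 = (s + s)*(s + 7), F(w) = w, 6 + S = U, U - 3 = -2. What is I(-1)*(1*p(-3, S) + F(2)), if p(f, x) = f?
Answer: -84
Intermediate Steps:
U = 1 (U = 3 - 2 = 1)
S = -5 (S = -6 + 1 = -5)
I(s) = -14*s*(7 + s) (I(s) = -7*(s + s)*(s + 7) = -7*2*s*(7 + s) = -14*s*(7 + s))
I(-1)*(1*p(-3, S) + F(2)) = (-14*(-1)*(7 - 1))*(1*(-3) + 2) = (-14*(-1)*6)*(-3 + 2) = 84*(-1) = -84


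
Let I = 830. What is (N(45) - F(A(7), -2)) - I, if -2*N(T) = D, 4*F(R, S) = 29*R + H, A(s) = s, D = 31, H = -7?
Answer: -1789/2 ≈ -894.50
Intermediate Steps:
F(R, S) = -7/4 + 29*R/4 (F(R, S) = (29*R - 7)/4 = (-7 + 29*R)/4 = -7/4 + 29*R/4)
N(T) = -31/2 (N(T) = -½*31 = -31/2)
(N(45) - F(A(7), -2)) - I = (-31/2 - (-7/4 + (29/4)*7)) - 1*830 = (-31/2 - (-7/4 + 203/4)) - 830 = (-31/2 - 1*49) - 830 = (-31/2 - 49) - 830 = -129/2 - 830 = -1789/2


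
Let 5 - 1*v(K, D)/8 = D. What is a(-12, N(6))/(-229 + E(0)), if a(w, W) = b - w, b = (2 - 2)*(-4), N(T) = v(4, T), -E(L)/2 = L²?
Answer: -12/229 ≈ -0.052402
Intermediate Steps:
v(K, D) = 40 - 8*D
E(L) = -2*L²
N(T) = 40 - 8*T
b = 0 (b = 0*(-4) = 0)
a(w, W) = -w (a(w, W) = 0 - w = -w)
a(-12, N(6))/(-229 + E(0)) = (-1*(-12))/(-229 - 2*0²) = 12/(-229 - 2*0) = 12/(-229 + 0) = 12/(-229) = 12*(-1/229) = -12/229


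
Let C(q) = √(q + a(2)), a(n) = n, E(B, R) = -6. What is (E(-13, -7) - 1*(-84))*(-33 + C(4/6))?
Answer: -2574 + 52*√6 ≈ -2446.6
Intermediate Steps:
C(q) = √(2 + q) (C(q) = √(q + 2) = √(2 + q))
(E(-13, -7) - 1*(-84))*(-33 + C(4/6)) = (-6 - 1*(-84))*(-33 + √(2 + 4/6)) = (-6 + 84)*(-33 + √(2 + 4*(⅙))) = 78*(-33 + √(2 + ⅔)) = 78*(-33 + √(8/3)) = 78*(-33 + 2*√6/3) = -2574 + 52*√6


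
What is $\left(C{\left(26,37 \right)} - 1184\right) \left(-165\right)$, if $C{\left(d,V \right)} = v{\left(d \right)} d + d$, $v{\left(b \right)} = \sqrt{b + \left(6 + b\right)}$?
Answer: $191070 - 4290 \sqrt{58} \approx 1.584 \cdot 10^{5}$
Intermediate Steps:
$v{\left(b \right)} = \sqrt{6 + 2 b}$
$C{\left(d,V \right)} = d + d \sqrt{6 + 2 d}$ ($C{\left(d,V \right)} = \sqrt{6 + 2 d} d + d = d \sqrt{6 + 2 d} + d = d + d \sqrt{6 + 2 d}$)
$\left(C{\left(26,37 \right)} - 1184\right) \left(-165\right) = \left(26 \left(1 + \sqrt{6 + 2 \cdot 26}\right) - 1184\right) \left(-165\right) = \left(26 \left(1 + \sqrt{6 + 52}\right) - 1184\right) \left(-165\right) = \left(26 \left(1 + \sqrt{58}\right) - 1184\right) \left(-165\right) = \left(\left(26 + 26 \sqrt{58}\right) - 1184\right) \left(-165\right) = \left(-1158 + 26 \sqrt{58}\right) \left(-165\right) = 191070 - 4290 \sqrt{58}$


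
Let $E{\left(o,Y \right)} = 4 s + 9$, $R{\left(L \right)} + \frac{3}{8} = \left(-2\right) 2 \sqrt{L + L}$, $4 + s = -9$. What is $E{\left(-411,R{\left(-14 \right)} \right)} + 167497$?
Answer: $167454$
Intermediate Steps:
$s = -13$ ($s = -4 - 9 = -13$)
$R{\left(L \right)} = - \frac{3}{8} - 4 \sqrt{2} \sqrt{L}$ ($R{\left(L \right)} = - \frac{3}{8} + \left(-2\right) 2 \sqrt{L + L} = - \frac{3}{8} - 4 \sqrt{2 L} = - \frac{3}{8} - 4 \sqrt{2} \sqrt{L}$)
$E{\left(o,Y \right)} = -43$ ($E{\left(o,Y \right)} = 4 \left(-13\right) + 9 = -52 + 9 = -43$)
$E{\left(-411,R{\left(-14 \right)} \right)} + 167497 = -43 + 167497 = 167454$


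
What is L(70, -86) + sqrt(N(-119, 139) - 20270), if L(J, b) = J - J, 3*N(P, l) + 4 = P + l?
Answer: I*sqrt(182382)/3 ≈ 142.35*I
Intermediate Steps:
N(P, l) = -4/3 + P/3 + l/3 (N(P, l) = -4/3 + (P + l)/3 = -4/3 + (P/3 + l/3) = -4/3 + P/3 + l/3)
L(J, b) = 0
L(70, -86) + sqrt(N(-119, 139) - 20270) = 0 + sqrt((-4/3 + (1/3)*(-119) + (1/3)*139) - 20270) = 0 + sqrt((-4/3 - 119/3 + 139/3) - 20270) = 0 + sqrt(16/3 - 20270) = 0 + sqrt(-60794/3) = 0 + I*sqrt(182382)/3 = I*sqrt(182382)/3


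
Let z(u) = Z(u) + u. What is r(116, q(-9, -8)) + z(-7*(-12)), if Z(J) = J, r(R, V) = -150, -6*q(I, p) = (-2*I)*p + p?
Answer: 18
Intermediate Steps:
q(I, p) = -p/6 + I*p/3 (q(I, p) = -((-2*I)*p + p)/6 = -(-2*I*p + p)/6 = -(p - 2*I*p)/6 = -p/6 + I*p/3)
z(u) = 2*u (z(u) = u + u = 2*u)
r(116, q(-9, -8)) + z(-7*(-12)) = -150 + 2*(-7*(-12)) = -150 + 2*84 = -150 + 168 = 18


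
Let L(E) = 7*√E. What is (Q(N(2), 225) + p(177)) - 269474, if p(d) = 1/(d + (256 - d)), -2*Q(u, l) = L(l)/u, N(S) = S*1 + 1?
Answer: -68989823/256 ≈ -2.6949e+5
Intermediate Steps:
N(S) = 1 + S (N(S) = S + 1 = 1 + S)
Q(u, l) = -7*√l/(2*u)
p(d) = 1/256
(Q(N(2), 225) + p(177)) - 269474 = (-7*√225/(2*(1 + 2)) + 1/256) - 269474 = (-7/2*15/3 + 1/256) - 269474 = (-7/2*15*⅓ + 1/256) - 269474 = (-35/2 + 1/256) - 269474 = -4479/256 - 269474 = -68989823/256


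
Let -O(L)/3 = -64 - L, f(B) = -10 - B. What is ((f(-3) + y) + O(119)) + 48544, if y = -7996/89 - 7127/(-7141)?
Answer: 31140093081/635549 ≈ 48997.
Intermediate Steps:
O(L) = 192 + 3*L (O(L) = -3*(-64 - L) = 192 + 3*L)
y = -56465133/635549 (y = -7996*1/89 - 7127*(-1/7141) = -7996/89 + 7127/7141 = -56465133/635549 ≈ -88.845)
((f(-3) + y) + O(119)) + 48544 = (((-10 - 1*(-3)) - 56465133/635549) + (192 + 3*119)) + 48544 = (((-10 + 3) - 56465133/635549) + (192 + 357)) + 48544 = ((-7 - 56465133/635549) + 549) + 48544 = (-60913976/635549 + 549) + 48544 = 288002425/635549 + 48544 = 31140093081/635549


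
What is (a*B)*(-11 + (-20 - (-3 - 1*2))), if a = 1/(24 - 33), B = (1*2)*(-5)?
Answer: -260/9 ≈ -28.889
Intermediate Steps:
B = -10 (B = 2*(-5) = -10)
a = -⅑ (a = 1/(-9) = -⅑ ≈ -0.11111)
(a*B)*(-11 + (-20 - (-3 - 1*2))) = (-⅑*(-10))*(-11 + (-20 - (-3 - 1*2))) = 10*(-11 + (-20 - (-3 - 2)))/9 = 10*(-11 + (-20 - 1*(-5)))/9 = 10*(-11 + (-20 + 5))/9 = 10*(-11 - 15)/9 = (10/9)*(-26) = -260/9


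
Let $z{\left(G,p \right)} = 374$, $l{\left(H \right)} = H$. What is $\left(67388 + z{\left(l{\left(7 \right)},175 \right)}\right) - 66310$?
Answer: $1452$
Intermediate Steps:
$\left(67388 + z{\left(l{\left(7 \right)},175 \right)}\right) - 66310 = \left(67388 + 374\right) - 66310 = 67762 - 66310 = 1452$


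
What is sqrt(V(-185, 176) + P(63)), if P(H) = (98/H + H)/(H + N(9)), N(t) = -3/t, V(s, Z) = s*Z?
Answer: I*sqrt(2589219519)/282 ≈ 180.44*I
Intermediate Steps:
V(s, Z) = Z*s
P(H) = (H + 98/H)/(-1/3 + H) (P(H) = (98/H + H)/(H - 3/9) = (H + 98/H)/(H - 3*1/9) = (H + 98/H)/(H - 1/3) = (H + 98/H)/(-1/3 + H))
sqrt(V(-185, 176) + P(63)) = sqrt(176*(-185) + 3*(98 + 63**2)/(63*(-1 + 3*63))) = sqrt(-32560 + 3*(1/63)*(98 + 3969)/(-1 + 189)) = sqrt(-32560 + 3*(1/63)*4067/188) = sqrt(-32560 + 3*(1/63)*(1/188)*4067) = sqrt(-32560 + 581/564) = sqrt(-18363259/564) = I*sqrt(2589219519)/282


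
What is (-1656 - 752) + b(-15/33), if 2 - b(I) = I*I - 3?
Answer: -290788/121 ≈ -2403.2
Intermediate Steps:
b(I) = 5 - I**2 (b(I) = 2 - (I*I - 3) = 2 - (I**2 - 3) = 2 - (-3 + I**2) = 2 + (3 - I**2) = 5 - I**2)
(-1656 - 752) + b(-15/33) = (-1656 - 752) + (5 - (-15/33)**2) = -2408 + (5 - (-15*1/33)**2) = -2408 + (5 - (-5/11)**2) = -2408 + (5 - 1*25/121) = -2408 + (5 - 25/121) = -2408 + 580/121 = -290788/121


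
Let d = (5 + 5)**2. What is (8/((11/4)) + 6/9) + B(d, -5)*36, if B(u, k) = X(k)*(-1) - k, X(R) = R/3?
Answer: 8038/33 ≈ 243.58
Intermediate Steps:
X(R) = R/3 (X(R) = R*(1/3) = R/3)
d = 100 (d = 10**2 = 100)
B(u, k) = -4*k/3 (B(u, k) = (k/3)*(-1) - k = -k/3 - k = -4*k/3)
(8/((11/4)) + 6/9) + B(d, -5)*36 = (8/((11/4)) + 6/9) - 4/3*(-5)*36 = (8/((11*(1/4))) + 6*(1/9)) + (20/3)*36 = (8/(11/4) + 2/3) + 240 = (8*(4/11) + 2/3) + 240 = (32/11 + 2/3) + 240 = 118/33 + 240 = 8038/33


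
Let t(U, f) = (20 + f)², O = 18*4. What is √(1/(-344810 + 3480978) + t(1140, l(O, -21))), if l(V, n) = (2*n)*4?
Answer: √53859470290634666/1568084 ≈ 148.00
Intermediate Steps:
O = 72
l(V, n) = 8*n
√(1/(-344810 + 3480978) + t(1140, l(O, -21))) = √(1/(-344810 + 3480978) + (20 + 8*(-21))²) = √(1/3136168 + (20 - 168)²) = √(1/3136168 + (-148)²) = √(1/3136168 + 21904) = √(68694623873/3136168) = √53859470290634666/1568084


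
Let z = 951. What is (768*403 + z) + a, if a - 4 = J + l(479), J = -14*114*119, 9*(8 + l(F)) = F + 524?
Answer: 1085746/9 ≈ 1.2064e+5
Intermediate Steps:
l(F) = 452/9 + F/9 (l(F) = -8 + (F + 524)/9 = -8 + (524 + F)/9 = -8 + (524/9 + F/9) = 452/9 + F/9)
J = -189924 (J = -1596*119 = -189924)
a = -1708349/9 (a = 4 + (-189924 + (452/9 + (⅑)*479)) = 4 + (-189924 + (452/9 + 479/9)) = 4 + (-189924 + 931/9) = 4 - 1708385/9 = -1708349/9 ≈ -1.8982e+5)
(768*403 + z) + a = (768*403 + 951) - 1708349/9 = (309504 + 951) - 1708349/9 = 310455 - 1708349/9 = 1085746/9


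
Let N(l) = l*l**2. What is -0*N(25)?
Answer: 0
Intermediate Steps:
N(l) = l**3
-0*N(25) = -0*25**3 = -0*15625 = -1*0 = 0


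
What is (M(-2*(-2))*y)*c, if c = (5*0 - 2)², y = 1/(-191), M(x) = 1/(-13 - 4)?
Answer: 4/3247 ≈ 0.0012319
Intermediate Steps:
M(x) = -1/17 (M(x) = 1/(-17) = -1/17)
y = -1/191 ≈ -0.0052356
c = 4 (c = (0 - 2)² = (-2)² = 4)
(M(-2*(-2))*y)*c = -1/17*(-1/191)*4 = (1/3247)*4 = 4/3247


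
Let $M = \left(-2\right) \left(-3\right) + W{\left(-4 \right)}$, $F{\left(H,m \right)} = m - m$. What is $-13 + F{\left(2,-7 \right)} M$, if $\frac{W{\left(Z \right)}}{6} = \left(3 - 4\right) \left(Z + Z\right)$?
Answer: $-13$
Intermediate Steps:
$W{\left(Z \right)} = - 12 Z$ ($W{\left(Z \right)} = 6 \left(3 - 4\right) \left(Z + Z\right) = 6 \left(- 2 Z\right) = - 12 Z$)
$F{\left(H,m \right)} = 0$
$M = 54$ ($M = \left(-2\right) \left(-3\right) - -48 = 6 + 48 = 54$)
$-13 + F{\left(2,-7 \right)} M = -13 + 0 \cdot 54 = -13 + 0 = -13$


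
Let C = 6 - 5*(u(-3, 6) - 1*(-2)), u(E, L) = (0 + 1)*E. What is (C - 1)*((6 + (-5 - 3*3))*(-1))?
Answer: 80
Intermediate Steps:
u(E, L) = E (u(E, L) = 1*E = E)
C = 11 (C = 6 - 5*(-3 - 1*(-2)) = 6 - 5*(-3 + 2) = 6 - 5*(-1) = 6 + 5 = 11)
(C - 1)*((6 + (-5 - 3*3))*(-1)) = (11 - 1)*((6 + (-5 - 3*3))*(-1)) = 10*((6 + (-5 - 9))*(-1)) = 10*((6 - 14)*(-1)) = 10*(-8*(-1)) = 10*8 = 80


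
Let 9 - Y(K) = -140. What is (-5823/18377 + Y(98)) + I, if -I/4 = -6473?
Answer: 478549634/18377 ≈ 26041.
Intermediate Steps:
I = 25892 (I = -4*(-6473) = 25892)
Y(K) = 149 (Y(K) = 9 - 1*(-140) = 9 + 140 = 149)
(-5823/18377 + Y(98)) + I = (-5823/18377 + 149) + 25892 = 2732350/18377 + 25892 = 478549634/18377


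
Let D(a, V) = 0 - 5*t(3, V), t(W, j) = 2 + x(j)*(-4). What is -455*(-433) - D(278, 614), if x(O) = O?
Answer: 184745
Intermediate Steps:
t(W, j) = 2 - 4*j (t(W, j) = 2 + j*(-4) = 2 - 4*j)
D(a, V) = -10 + 20*V (D(a, V) = 0 - 5*(2 - 4*V) = 0 + (-10 + 20*V) = -10 + 20*V)
-455*(-433) - D(278, 614) = -455*(-433) - (-10 + 20*614) = 197015 - (-10 + 12280) = 197015 - 1*12270 = 197015 - 12270 = 184745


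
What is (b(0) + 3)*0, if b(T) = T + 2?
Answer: 0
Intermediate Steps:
b(T) = 2 + T
(b(0) + 3)*0 = ((2 + 0) + 3)*0 = (2 + 3)*0 = 5*0 = 0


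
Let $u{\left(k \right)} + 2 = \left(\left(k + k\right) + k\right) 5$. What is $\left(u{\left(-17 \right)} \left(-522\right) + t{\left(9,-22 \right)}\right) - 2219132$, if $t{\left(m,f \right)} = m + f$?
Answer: $-2084991$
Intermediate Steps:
$u{\left(k \right)} = -2 + 15 k$ ($u{\left(k \right)} = -2 + \left(\left(k + k\right) + k\right) 5 = -2 + \left(2 k + k\right) 5 = -2 + 3 k 5 = -2 + 15 k$)
$t{\left(m,f \right)} = f + m$
$\left(u{\left(-17 \right)} \left(-522\right) + t{\left(9,-22 \right)}\right) - 2219132 = \left(\left(-2 + 15 \left(-17\right)\right) \left(-522\right) + \left(-22 + 9\right)\right) - 2219132 = \left(\left(-2 - 255\right) \left(-522\right) - 13\right) - 2219132 = \left(\left(-257\right) \left(-522\right) - 13\right) - 2219132 = \left(134154 - 13\right) - 2219132 = 134141 - 2219132 = -2084991$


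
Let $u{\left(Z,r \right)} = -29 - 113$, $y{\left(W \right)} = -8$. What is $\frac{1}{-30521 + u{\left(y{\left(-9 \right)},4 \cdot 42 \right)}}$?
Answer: $- \frac{1}{30663} \approx -3.2613 \cdot 10^{-5}$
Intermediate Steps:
$u{\left(Z,r \right)} = -142$
$\frac{1}{-30521 + u{\left(y{\left(-9 \right)},4 \cdot 42 \right)}} = \frac{1}{-30521 - 142} = \frac{1}{-30663} = - \frac{1}{30663}$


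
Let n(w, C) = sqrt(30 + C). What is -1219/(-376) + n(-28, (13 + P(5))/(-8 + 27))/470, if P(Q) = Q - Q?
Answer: 1219/376 + sqrt(11077)/8930 ≈ 3.2538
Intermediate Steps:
P(Q) = 0
-1219/(-376) + n(-28, (13 + P(5))/(-8 + 27))/470 = -1219/(-376) + sqrt(30 + (13 + 0)/(-8 + 27))/470 = -1219*(-1/376) + sqrt(30 + 13/19)*(1/470) = 1219/376 + sqrt(30 + 13*(1/19))*(1/470) = 1219/376 + sqrt(30 + 13/19)*(1/470) = 1219/376 + sqrt(583/19)*(1/470) = 1219/376 + (sqrt(11077)/19)*(1/470) = 1219/376 + sqrt(11077)/8930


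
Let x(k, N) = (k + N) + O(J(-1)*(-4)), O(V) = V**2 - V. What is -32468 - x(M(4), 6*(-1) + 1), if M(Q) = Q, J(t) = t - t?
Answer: -32467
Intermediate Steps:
J(t) = 0
x(k, N) = N + k (x(k, N) = (k + N) + (0*(-4))*(-1 + 0*(-4)) = (N + k) + 0*(-1 + 0) = (N + k) + 0*(-1) = (N + k) + 0 = N + k)
-32468 - x(M(4), 6*(-1) + 1) = -32468 - ((6*(-1) + 1) + 4) = -32468 - ((-6 + 1) + 4) = -32468 - (-5 + 4) = -32468 - 1*(-1) = -32468 + 1 = -32467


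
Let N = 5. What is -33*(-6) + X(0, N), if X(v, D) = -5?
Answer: 193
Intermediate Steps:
-33*(-6) + X(0, N) = -33*(-6) - 5 = 198 - 5 = 193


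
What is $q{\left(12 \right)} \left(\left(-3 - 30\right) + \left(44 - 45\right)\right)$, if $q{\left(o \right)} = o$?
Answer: $-408$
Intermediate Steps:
$q{\left(12 \right)} \left(\left(-3 - 30\right) + \left(44 - 45\right)\right) = 12 \left(\left(-3 - 30\right) + \left(44 - 45\right)\right) = 12 \left(-33 - 1\right) = 12 \left(-34\right) = -408$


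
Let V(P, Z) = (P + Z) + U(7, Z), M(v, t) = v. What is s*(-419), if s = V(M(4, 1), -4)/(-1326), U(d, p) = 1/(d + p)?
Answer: 419/3978 ≈ 0.10533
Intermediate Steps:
V(P, Z) = P + Z + 1/(7 + Z) (V(P, Z) = (P + Z) + 1/(7 + Z) = P + Z + 1/(7 + Z))
s = -1/3978 (s = ((1 + (7 - 4)*(4 - 4))/(7 - 4))/(-1326) = ((1 + 3*0)/3)*(-1/1326) = ((1 + 0)/3)*(-1/1326) = ((1/3)*1)*(-1/1326) = (1/3)*(-1/1326) = -1/3978 ≈ -0.00025138)
s*(-419) = -1/3978*(-419) = 419/3978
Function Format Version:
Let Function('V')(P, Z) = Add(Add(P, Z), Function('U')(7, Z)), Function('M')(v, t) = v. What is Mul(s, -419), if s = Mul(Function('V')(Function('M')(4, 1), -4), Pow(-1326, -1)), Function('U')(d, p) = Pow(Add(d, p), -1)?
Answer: Rational(419, 3978) ≈ 0.10533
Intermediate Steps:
Function('V')(P, Z) = Add(P, Z, Pow(Add(7, Z), -1)) (Function('V')(P, Z) = Add(Add(P, Z), Pow(Add(7, Z), -1)) = Add(P, Z, Pow(Add(7, Z), -1)))
s = Rational(-1, 3978) (s = Mul(Mul(Pow(Add(7, -4), -1), Add(1, Mul(Add(7, -4), Add(4, -4)))), Pow(-1326, -1)) = Mul(Mul(Pow(3, -1), Add(1, Mul(3, 0))), Rational(-1, 1326)) = Mul(Mul(Rational(1, 3), Add(1, 0)), Rational(-1, 1326)) = Mul(Mul(Rational(1, 3), 1), Rational(-1, 1326)) = Mul(Rational(1, 3), Rational(-1, 1326)) = Rational(-1, 3978) ≈ -0.00025138)
Mul(s, -419) = Mul(Rational(-1, 3978), -419) = Rational(419, 3978)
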